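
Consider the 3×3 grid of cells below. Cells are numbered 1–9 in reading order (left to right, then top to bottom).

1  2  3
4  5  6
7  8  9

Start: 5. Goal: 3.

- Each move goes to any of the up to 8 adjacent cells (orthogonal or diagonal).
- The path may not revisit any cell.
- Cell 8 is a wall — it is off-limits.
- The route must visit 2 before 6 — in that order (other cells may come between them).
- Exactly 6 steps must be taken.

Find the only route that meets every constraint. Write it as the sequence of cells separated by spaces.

5 7 4 1 2 6 3

The waypoints must appear in the order 2, 6, with no cell reused.
Route from 5: down-left 1 to 7, up 2 to 1, right 1 to 2, down-right 1 to 6, up 1 to 3 — 6 moves in all.
Check: order respected (2 at step 4, 6 at step 5); 6 moves as required.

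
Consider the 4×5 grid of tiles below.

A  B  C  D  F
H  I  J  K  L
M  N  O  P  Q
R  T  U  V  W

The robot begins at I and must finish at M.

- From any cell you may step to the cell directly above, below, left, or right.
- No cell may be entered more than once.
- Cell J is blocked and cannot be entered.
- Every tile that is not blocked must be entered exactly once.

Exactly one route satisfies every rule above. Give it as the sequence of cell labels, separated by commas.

I, H, A, B, C, D, F, L, K, P, Q, W, V, U, O, N, T, R, M

Need to visit all 19 open cells exactly once, starting at I and ending at M.
Cell A has only two open neighbours (H and B), so the path must pass straight through it: one of those is the cell it's entered from and the other is where it exits.
Route from I: left to H, up to A, 4× right (reaching F), down to L, left to K, down to P, right to Q, down to W, 2× left (reaching U), up to O, left to N, down to T, left to R, up to M — 18 moves in all.
Check: all 19 open cells covered.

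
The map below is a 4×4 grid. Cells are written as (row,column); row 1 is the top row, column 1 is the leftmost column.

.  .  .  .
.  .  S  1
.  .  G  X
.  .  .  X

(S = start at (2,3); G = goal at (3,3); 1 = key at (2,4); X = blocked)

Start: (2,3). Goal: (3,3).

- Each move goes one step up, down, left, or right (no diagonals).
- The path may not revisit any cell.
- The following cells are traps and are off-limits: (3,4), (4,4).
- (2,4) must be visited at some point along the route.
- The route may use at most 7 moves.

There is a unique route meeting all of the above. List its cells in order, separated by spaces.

(2,3) (2,4) (1,4) (1,3) (1,2) (2,2) (3,2) (3,3)

The 7-move cap with required stops at (2,4) leaves no slack for detours.
Route from (2,3): right 1 to (2,4), up 1 to (1,4), left 2 to (1,2), down 2 to (3,2), right 1 to (3,3) — 7 moves in all.
Check: all required cells visited; 7 ≤ 7 moves.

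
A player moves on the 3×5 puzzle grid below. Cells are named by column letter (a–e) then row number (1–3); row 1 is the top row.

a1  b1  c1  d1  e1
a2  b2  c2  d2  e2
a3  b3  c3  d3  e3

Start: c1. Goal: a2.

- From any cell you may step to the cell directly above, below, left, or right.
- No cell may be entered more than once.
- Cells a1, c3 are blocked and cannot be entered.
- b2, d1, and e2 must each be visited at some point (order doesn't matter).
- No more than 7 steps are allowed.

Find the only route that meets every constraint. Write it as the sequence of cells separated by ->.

The budget equals the shortest possible length, so every move has to be on a shortest route through the required cells.
Route from c1: 2× right (reaching e1), down to e2, 4× left (reaching a2) — 7 moves in all.
Check: all required cells visited; 7 ≤ 7 moves.

c1 -> d1 -> e1 -> e2 -> d2 -> c2 -> b2 -> a2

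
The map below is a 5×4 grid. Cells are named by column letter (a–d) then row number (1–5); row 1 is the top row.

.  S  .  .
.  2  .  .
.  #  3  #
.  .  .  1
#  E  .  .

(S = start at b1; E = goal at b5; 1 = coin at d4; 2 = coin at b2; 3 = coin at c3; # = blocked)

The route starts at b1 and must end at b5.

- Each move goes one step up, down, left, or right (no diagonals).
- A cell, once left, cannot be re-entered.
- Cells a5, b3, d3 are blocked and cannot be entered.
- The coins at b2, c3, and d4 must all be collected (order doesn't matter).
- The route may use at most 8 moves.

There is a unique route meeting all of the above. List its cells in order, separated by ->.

b1 -> b2 -> c2 -> c3 -> c4 -> d4 -> d5 -> c5 -> b5

Any route must reach b2, c3, and d4 and still end at b5 within 8 moves, so the order of the required stops is forced.
Route from b1: down to b2, right to c2, 2× down (reaching c4), right to d4, down to d5, 2× left (reaching b5) — 8 moves in all.
Check: all required cells visited; 8 ≤ 8 moves.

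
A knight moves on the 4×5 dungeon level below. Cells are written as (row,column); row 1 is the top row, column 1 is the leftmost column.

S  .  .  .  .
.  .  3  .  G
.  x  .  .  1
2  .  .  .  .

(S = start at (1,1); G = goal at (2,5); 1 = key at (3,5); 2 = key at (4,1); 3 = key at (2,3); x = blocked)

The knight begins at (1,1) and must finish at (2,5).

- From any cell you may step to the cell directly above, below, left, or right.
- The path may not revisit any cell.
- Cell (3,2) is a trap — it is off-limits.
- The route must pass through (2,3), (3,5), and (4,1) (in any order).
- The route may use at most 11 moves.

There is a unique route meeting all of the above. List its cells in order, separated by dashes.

(1,1) - (2,1) - (3,1) - (4,1) - (4,2) - (4,3) - (3,3) - (2,3) - (2,4) - (3,4) - (3,5) - (2,5)

The budget equals the shortest possible length, so every move has to be on a shortest route through the required cells.
Route from (1,1): 3× down (reaching (4,1)), 2× right (reaching (4,3)), 2× up (reaching (2,3)), right to (2,4), down to (3,4), right to (3,5), up to (2,5) — 11 moves in all.
Check: all required cells visited; 11 ≤ 11 moves.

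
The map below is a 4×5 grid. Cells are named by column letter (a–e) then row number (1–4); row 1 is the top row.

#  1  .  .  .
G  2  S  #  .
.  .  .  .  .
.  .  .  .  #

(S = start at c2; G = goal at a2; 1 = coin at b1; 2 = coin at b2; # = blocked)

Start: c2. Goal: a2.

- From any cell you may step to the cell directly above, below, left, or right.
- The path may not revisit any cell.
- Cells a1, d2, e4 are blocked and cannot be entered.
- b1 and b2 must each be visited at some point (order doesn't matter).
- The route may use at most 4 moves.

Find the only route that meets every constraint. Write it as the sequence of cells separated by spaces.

c2 c1 b1 b2 a2

Any route must reach b1 and b2 and still end at a2 within 4 moves, so the order of the required stops is forced.
Route from c2: up 1 to c1, left 1 to b1, down 1 to b2, left 1 to a2 — 4 moves in all.
Check: all required cells visited; 4 ≤ 4 moves.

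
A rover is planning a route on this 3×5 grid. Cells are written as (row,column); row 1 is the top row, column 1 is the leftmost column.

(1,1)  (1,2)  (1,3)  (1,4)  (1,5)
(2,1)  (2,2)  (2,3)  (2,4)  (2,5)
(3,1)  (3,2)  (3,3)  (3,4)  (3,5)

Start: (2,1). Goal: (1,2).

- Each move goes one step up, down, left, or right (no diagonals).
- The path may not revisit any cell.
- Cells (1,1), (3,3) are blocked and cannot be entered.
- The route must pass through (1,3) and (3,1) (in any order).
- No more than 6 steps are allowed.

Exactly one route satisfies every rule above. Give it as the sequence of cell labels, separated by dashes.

(2,1) - (3,1) - (3,2) - (2,2) - (2,3) - (1,3) - (1,2)

The 6-move cap with required stops at (1,3), (3,1) leaves no slack for detours.
Route from (2,1): down 1 to (3,1), right 1 to (3,2), up 1 to (2,2), right 1 to (2,3), up 1 to (1,3), left 1 to (1,2) — 6 moves in all.
Check: all required cells visited; 6 ≤ 6 moves.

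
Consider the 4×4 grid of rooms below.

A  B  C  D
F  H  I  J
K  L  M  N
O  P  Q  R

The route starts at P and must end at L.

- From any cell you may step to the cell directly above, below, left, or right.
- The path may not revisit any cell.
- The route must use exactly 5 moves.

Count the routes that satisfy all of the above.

3

Need simple routes of exactly 5 moves from P to L (Manhattan distance 1, so 2 moves are spent on a detour and 2 undoing it).
Enumerating: P O K F H L | P Q M I H L | P Q R N M L.
That gives 3 routes.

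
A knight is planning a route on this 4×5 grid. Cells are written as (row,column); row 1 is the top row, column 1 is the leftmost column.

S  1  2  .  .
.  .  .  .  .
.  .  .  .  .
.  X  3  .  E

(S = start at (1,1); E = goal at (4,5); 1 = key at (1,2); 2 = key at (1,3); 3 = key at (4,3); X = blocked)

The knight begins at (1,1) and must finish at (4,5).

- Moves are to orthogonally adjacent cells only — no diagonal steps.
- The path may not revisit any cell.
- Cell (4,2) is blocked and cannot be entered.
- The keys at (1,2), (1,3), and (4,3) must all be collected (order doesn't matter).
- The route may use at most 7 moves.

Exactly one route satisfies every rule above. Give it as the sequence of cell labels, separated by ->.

(1,1) -> (1,2) -> (1,3) -> (2,3) -> (3,3) -> (4,3) -> (4,4) -> (4,5)

Any route must reach (1,2), (1,3), and (4,3) and still end at (4,5) within 7 moves, so the order of the required stops is forced.
Route from (1,1): right 2 to (1,3), down 3 to (4,3), right 2 to (4,5) — 7 moves in all.
Check: all required cells visited; 7 ≤ 7 moves.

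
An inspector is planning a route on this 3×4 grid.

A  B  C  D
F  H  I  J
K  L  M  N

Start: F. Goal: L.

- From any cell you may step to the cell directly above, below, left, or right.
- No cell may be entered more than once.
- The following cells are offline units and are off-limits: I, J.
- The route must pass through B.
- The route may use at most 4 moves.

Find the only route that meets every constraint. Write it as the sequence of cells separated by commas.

The 4-move cap with required stops at B leaves no slack for detours.
Route from F: up to A, right to B, 2× down (reaching L) — 4 moves in all.
Check: all required cells visited; 4 ≤ 4 moves.

F, A, B, H, L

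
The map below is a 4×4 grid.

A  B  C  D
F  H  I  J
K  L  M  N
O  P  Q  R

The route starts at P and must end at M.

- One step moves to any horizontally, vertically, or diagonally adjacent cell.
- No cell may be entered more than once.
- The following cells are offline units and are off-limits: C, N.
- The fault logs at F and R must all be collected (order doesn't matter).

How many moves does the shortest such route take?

Any route passes through F and R in some order between P and M. Summing Chebyshev distances along each leg and taking the cheapest ordering (P → F → R → M) gives a lower bound of 2 + 3 + 1 = 6 moves.
A route of 6 moves achieves this: P → K → F → L → Q → R → M.
Since 6 matches the lower bound, it is optimal.

6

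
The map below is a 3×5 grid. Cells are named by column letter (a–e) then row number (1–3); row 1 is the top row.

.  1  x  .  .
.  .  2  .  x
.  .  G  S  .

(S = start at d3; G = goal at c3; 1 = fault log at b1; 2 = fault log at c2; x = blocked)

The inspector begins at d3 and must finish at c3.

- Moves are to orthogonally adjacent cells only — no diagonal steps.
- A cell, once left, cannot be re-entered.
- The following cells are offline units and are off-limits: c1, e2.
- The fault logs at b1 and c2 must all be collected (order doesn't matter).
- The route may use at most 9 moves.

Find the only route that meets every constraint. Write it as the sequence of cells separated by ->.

d3 -> d2 -> c2 -> b2 -> b1 -> a1 -> a2 -> a3 -> b3 -> c3

The budget equals the shortest possible length, so every move has to be on a shortest route through the required cells.
Route from d3: up to d2, 2× left (reaching b2), up to b1, left to a1, 2× down (reaching a3), 2× right (reaching c3) — 9 moves in all.
Check: all required cells visited; 9 ≤ 9 moves.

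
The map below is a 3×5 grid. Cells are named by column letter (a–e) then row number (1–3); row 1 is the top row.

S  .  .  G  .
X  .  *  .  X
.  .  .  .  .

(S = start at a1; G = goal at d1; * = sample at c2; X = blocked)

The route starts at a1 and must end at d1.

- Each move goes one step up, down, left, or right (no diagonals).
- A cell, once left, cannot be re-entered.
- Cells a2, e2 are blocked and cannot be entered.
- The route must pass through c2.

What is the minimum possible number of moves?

Any route passes through c2 somewhere between a1 and d1. Summing Manhattan distances along the two legs (a1 → c2 → d1) gives a lower bound of 3 + 2 = 5 moves.
A route of 5 moves achieves this: a1 → b1 → b2 → c2 → c1 → d1.
Since 5 matches the lower bound, it is optimal.

5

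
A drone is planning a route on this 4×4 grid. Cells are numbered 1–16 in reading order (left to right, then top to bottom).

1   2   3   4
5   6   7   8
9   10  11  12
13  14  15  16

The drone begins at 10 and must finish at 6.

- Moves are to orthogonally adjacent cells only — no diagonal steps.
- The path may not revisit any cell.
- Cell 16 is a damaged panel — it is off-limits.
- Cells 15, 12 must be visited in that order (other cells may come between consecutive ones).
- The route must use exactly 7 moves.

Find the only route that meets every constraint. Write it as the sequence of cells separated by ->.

The waypoints must appear in the order 15, 12, with no cell reused.
Route from 10: down to 14, right to 15, up to 11, right to 12, up to 8, 2× left (reaching 6) — 7 moves in all.
Check: order respected (15 at step 2, 12 at step 4); 7 moves as required.

10 -> 14 -> 15 -> 11 -> 12 -> 8 -> 7 -> 6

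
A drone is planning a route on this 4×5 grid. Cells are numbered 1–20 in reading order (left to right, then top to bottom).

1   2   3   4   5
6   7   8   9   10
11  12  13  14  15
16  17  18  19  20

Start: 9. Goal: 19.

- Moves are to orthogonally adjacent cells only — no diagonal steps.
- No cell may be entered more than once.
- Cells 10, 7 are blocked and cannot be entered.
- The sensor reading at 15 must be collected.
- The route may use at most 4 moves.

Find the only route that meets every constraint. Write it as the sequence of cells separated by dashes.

9 - 14 - 15 - 20 - 19

Any route must reach 15 and still end at 19 within 4 moves, so the order of the required stops is forced.
Route from 9: down 1 to 14, right 1 to 15, down 1 to 20, left 1 to 19 — 4 moves in all.
Check: all required cells visited; 4 ≤ 4 moves.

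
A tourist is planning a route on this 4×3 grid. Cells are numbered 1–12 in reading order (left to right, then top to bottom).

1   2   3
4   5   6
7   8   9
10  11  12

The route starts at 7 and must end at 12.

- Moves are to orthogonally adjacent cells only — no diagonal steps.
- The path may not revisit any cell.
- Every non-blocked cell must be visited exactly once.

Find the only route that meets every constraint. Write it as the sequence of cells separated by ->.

7 -> 10 -> 11 -> 8 -> 5 -> 4 -> 1 -> 2 -> 3 -> 6 -> 9 -> 12

Need to visit all 12 open cells exactly once, starting at 7 and ending at 12.
Cell 3 has only two open neighbours (6 and 2), so the path must pass straight through it: one of those is the cell it's entered from and the other is where it exits.
Route from 7: down to 10, right to 11, 2× up (reaching 5), left to 4, up to 1, 2× right (reaching 3), 3× down (reaching 12) — 11 moves in all.
Check: all 12 open cells covered.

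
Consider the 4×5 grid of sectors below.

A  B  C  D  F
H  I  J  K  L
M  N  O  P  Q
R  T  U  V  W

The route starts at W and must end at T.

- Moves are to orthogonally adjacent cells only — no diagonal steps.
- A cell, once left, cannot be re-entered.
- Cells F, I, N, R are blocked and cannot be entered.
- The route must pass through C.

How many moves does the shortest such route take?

9

Any route passes through C somewhere between W and T. Summing Manhattan distances along the two legs (W → C → T) gives a lower bound of 5 + 4 = 9 moves.
A route of 9 moves achieves this: W → Q → L → K → D → C → J → O → U → T.
Since 9 matches the lower bound, it is optimal.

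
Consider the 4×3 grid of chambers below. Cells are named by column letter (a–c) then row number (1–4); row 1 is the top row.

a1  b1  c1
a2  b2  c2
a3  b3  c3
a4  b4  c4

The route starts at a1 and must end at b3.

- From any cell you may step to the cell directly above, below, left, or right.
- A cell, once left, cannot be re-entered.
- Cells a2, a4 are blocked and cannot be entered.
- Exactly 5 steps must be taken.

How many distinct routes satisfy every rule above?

Need simple routes of exactly 5 moves from a1 to b3 (Manhattan distance 3, so 1 moves are spent on a detour and 1 undoing it).
Enumerating: a1 b1 b2 c2 c3 b3 | a1 b1 c1 c2 c3 b3 | a1 b1 c1 c2 b2 b3.
That gives 3 routes.

3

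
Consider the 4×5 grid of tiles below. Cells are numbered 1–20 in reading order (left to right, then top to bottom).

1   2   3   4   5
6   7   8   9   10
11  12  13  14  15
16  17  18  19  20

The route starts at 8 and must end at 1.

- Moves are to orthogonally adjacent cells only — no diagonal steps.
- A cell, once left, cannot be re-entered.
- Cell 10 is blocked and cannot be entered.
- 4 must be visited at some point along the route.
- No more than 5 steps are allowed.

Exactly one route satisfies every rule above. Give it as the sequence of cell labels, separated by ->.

The 5-move cap with required stops at 4 leaves no slack for detours.
Route from 8: right 1 to 9, up 1 to 4, left 3 to 1 — 5 moves in all.
Check: all required cells visited; 5 ≤ 5 moves.

8 -> 9 -> 4 -> 3 -> 2 -> 1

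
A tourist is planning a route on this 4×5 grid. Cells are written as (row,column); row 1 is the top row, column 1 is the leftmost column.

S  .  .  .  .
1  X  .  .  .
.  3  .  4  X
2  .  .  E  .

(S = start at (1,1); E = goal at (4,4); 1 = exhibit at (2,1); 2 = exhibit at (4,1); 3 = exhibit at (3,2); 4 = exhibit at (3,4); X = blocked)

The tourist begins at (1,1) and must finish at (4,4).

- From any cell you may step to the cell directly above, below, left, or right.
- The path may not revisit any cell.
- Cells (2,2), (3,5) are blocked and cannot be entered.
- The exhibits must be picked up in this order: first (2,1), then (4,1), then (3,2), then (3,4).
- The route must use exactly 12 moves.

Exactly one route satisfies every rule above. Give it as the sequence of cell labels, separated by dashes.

(1,1) - (2,1) - (3,1) - (4,1) - (4,2) - (3,2) - (3,3) - (2,3) - (1,3) - (1,4) - (2,4) - (3,4) - (4,4)

The waypoints must appear in the order (2,1), (4,1), (3,2), (3,4), with no cell reused.
Route from (1,1): 3× down (reaching (4,1)), right to (4,2), up to (3,2), right to (3,3), 2× up (reaching (1,3)), right to (1,4), 3× down (reaching (4,4)) — 12 moves in all.
Check: order respected (1 at step 1, 2 at step 3, 3 at step 5, 4 at step 11); 12 moves as required.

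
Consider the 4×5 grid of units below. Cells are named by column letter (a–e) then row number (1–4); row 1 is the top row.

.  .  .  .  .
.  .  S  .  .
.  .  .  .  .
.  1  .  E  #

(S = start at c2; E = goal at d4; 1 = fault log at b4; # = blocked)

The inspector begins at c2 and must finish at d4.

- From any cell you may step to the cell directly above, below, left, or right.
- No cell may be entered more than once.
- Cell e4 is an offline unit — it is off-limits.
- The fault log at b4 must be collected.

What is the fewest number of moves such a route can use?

5

Any route passes through b4 somewhere between c2 and d4. Summing Manhattan distances along the two legs (c2 → b4 → d4) gives a lower bound of 3 + 2 = 5 moves.
A route of 5 moves achieves this: c2 → c3 → b3 → b4 → c4 → d4.
Since 5 matches the lower bound, it is optimal.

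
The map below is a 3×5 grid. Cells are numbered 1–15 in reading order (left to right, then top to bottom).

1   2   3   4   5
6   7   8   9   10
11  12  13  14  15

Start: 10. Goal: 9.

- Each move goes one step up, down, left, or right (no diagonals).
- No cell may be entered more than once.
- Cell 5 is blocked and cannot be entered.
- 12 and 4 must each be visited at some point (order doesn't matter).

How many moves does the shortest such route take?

9

Any route passes through 12 and 4 in some order between 10 and 9. Summing Manhattan distances along each leg and taking the cheapest ordering (10 → 4 → 12 → 9) gives a lower bound of 2 + 4 + 3 = 9 moves.
A route of 9 moves achieves this: 10 → 15 → 14 → 13 → 12 → 7 → 2 → 3 → 4 → 9.
Since 9 matches the lower bound, it is optimal.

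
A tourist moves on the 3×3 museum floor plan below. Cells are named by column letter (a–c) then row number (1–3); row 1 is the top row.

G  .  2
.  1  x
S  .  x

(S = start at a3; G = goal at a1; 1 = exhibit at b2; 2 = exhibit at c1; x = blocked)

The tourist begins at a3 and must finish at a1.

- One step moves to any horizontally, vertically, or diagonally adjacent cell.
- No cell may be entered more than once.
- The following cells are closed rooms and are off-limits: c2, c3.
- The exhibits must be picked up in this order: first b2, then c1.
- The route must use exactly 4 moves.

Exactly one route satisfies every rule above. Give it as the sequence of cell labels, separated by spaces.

The waypoints must appear in the order b2, c1, with no cell reused.
Route from a3: up-right 2 to c1, left 2 to a1 — 4 moves in all.
Check: order respected (1 at step 1, 2 at step 2); 4 moves as required.

a3 b2 c1 b1 a1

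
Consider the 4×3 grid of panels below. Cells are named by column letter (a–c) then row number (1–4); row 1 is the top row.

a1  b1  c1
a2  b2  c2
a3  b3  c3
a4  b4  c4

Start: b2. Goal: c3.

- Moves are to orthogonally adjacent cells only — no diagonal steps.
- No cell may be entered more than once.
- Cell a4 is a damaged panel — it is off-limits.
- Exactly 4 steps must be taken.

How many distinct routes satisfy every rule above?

Need simple routes of exactly 4 moves from b2 to c3 (Manhattan distance 2, so 1 moves are spent on a detour and 1 undoing it).
Enumerating: b2 b1 c1 c2 c3 | b2 b3 b4 c4 c3 | b2 a2 a3 b3 c3.
That gives 3 routes.

3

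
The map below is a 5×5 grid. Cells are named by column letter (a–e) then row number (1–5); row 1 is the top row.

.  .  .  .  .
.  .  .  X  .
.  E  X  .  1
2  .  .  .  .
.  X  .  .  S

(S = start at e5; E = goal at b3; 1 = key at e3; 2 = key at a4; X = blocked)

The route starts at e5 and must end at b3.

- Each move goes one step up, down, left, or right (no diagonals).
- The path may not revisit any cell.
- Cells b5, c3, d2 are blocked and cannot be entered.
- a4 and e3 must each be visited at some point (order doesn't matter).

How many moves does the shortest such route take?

9

Any route passes through a4 and e3 in some order between e5 and b3. Summing Manhattan distances along each leg and taking the cheapest ordering (e5 → e3 → a4 → b3) gives a lower bound of 2 + 5 + 2 = 9 moves.
A route of 9 moves achieves this: e5 → e4 → e3 → d3 → d4 → c4 → b4 → a4 → a3 → b3.
Since 9 matches the lower bound, it is optimal.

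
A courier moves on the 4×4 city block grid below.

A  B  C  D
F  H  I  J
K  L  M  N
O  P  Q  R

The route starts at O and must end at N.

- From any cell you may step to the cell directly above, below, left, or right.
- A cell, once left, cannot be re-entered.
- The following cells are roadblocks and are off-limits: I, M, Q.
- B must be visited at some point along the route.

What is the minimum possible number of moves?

8

Any route passes through B somewhere between O and N. Summing Manhattan distances along the two legs (O → B → N) gives a lower bound of 4 + 4 = 8 moves.
A route of 8 moves achieves this: O → K → F → A → B → C → D → J → N.
Since 8 matches the lower bound, it is optimal.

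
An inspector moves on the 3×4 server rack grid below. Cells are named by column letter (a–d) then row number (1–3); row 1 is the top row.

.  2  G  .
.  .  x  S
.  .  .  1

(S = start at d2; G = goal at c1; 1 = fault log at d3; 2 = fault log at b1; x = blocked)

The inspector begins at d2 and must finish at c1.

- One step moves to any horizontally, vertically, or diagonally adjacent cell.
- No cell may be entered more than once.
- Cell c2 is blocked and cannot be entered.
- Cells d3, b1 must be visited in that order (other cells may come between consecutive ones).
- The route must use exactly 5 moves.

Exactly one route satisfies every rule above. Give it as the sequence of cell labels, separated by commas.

d2, d3, c3, b2, b1, c1

The waypoints must appear in the order d3, b1, with no cell reused.
Route from d2: down 1 to d3, left 1 to c3, up-left 1 to b2, up 1 to b1, right 1 to c1 — 5 moves in all.
Check: order respected (1 at step 1, 2 at step 4); 5 moves as required.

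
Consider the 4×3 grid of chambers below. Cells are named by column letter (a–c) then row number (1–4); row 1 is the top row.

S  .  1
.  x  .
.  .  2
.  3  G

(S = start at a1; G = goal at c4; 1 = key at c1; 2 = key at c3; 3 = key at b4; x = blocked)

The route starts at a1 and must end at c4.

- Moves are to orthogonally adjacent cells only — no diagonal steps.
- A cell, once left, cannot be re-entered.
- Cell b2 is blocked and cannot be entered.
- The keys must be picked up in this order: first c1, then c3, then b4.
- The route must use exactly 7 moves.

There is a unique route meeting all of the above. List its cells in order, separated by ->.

a1 -> b1 -> c1 -> c2 -> c3 -> b3 -> b4 -> c4

The waypoints must appear in the order c1, c3, b4, with no cell reused.
Route from a1: 2× right (reaching c1), 2× down (reaching c3), left to b3, down to b4, right to c4 — 7 moves in all.
Check: order respected (1 at step 2, 2 at step 4, 3 at step 6); 7 moves as required.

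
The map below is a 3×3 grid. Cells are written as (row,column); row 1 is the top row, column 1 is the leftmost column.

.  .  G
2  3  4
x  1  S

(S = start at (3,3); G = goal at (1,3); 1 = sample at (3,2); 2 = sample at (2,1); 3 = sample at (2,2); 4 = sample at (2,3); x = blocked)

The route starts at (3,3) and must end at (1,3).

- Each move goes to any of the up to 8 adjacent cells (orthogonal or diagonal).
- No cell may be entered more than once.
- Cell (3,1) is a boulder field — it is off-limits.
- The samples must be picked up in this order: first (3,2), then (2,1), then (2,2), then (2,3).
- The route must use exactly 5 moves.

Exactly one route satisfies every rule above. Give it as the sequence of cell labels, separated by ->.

The waypoints must appear in the order (3,2), (2,1), (2,2), (2,3), with no cell reused.
Route from (3,3): left to (3,2), up-left to (2,1), 2× right (reaching (2,3)), up to (1,3) — 5 moves in all.
Check: order respected (1 at step 1, 2 at step 2, 3 at step 3, 4 at step 4); 5 moves as required.

(3,3) -> (3,2) -> (2,1) -> (2,2) -> (2,3) -> (1,3)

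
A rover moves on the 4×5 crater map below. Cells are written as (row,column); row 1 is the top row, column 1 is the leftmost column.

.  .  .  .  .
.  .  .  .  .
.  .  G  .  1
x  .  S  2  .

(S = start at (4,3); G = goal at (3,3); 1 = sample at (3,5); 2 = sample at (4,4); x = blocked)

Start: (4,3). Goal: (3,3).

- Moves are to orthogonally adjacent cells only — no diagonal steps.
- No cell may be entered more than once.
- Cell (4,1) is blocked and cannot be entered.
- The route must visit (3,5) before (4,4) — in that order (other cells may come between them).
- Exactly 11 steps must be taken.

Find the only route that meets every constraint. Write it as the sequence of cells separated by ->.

(4,3) -> (4,2) -> (3,2) -> (2,2) -> (2,3) -> (2,4) -> (2,5) -> (3,5) -> (4,5) -> (4,4) -> (3,4) -> (3,3)

The waypoints must appear in the order (3,5), (4,4), with no cell reused.
Route from (4,3): left to (4,2), 2× up (reaching (2,2)), 3× right (reaching (2,5)), 2× down (reaching (4,5)), left to (4,4), up to (3,4), left to (3,3) — 11 moves in all.
Check: order respected (1 at step 7, 2 at step 9); 11 moves as required.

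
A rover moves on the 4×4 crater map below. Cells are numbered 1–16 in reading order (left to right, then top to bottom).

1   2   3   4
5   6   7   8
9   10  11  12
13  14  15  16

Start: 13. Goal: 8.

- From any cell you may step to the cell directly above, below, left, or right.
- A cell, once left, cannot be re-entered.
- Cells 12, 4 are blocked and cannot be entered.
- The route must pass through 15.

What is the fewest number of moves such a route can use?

Any route passes through 15 somewhere between 13 and 8. Summing Manhattan distances along the two legs (13 → 15 → 8) gives a lower bound of 2 + 3 = 5 moves.
A route of 5 moves achieves this: 13 → 14 → 15 → 11 → 7 → 8.
Since 5 matches the lower bound, it is optimal.

5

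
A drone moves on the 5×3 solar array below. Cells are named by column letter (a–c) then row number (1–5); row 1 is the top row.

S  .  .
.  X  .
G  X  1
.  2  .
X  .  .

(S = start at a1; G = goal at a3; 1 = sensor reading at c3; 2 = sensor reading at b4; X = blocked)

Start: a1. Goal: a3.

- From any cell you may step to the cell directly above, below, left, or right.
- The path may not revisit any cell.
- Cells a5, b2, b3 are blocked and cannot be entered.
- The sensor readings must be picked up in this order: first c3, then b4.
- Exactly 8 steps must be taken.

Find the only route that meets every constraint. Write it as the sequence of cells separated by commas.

The waypoints must appear in the order c3, b4, with no cell reused.
Route from a1: right 2 to c1, down 3 to c4, left 2 to a4, up 1 to a3 — 8 moves in all.
Check: order respected (1 at step 4, 2 at step 6); 8 moves as required.

a1, b1, c1, c2, c3, c4, b4, a4, a3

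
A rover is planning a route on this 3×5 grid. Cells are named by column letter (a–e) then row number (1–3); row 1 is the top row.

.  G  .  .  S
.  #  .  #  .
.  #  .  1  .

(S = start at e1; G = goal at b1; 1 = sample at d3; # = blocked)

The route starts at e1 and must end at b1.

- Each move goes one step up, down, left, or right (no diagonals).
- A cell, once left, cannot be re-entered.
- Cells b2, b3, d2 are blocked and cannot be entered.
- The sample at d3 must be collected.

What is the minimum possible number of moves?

Any route passes through d3 somewhere between e1 and b1. Summing Manhattan distances along the two legs (e1 → d3 → b1) gives a lower bound of 3 + 4 = 7 moves.
A route of 7 moves achieves this: e1 → e2 → e3 → d3 → c3 → c2 → c1 → b1.
Since 7 matches the lower bound, it is optimal.

7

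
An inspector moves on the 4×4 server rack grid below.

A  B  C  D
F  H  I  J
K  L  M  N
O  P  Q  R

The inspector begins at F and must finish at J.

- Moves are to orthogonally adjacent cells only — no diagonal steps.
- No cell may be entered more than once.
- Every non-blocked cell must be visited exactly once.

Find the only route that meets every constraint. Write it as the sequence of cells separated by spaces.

F A B H L K O P Q R N M I C D J

Need to visit all 16 open cells exactly once, starting at F and ending at J.
Cell D has only two open neighbours (J and C), so the path must pass straight through it: one of those is the cell it's entered from and the other is where it exits.
Route from F: up to A, right to B, 2× down (reaching L), left to K, down to O, 3× right (reaching R), up to N, left to M, 2× up (reaching C), right to D, down to J — 15 moves in all.
Check: all 16 open cells covered.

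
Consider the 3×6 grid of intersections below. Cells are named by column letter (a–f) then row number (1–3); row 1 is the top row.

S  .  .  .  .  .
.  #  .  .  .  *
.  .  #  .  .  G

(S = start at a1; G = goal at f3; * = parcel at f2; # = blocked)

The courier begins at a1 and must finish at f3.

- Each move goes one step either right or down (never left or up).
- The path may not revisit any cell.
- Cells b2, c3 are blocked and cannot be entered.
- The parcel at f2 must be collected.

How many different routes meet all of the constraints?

4

A right/down-only route from a1 to f3 makes exactly 2 down-moves and 5 right-moves in some order.
With no other constraints that would be C(7,2) = 21 routes.
Split at f2 and multiply the segment counts (each segment already excludes blocked cells): a1→f2: 4; f2→f3: 1; product = 4.
That gives 4 routes.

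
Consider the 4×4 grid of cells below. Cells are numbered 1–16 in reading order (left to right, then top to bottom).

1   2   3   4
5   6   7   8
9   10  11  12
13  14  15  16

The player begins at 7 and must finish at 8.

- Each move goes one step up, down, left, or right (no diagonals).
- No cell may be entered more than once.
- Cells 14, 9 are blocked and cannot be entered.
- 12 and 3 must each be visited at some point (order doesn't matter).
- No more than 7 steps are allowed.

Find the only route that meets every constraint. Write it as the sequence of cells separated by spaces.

The budget equals the shortest possible length, so every move has to be on a shortest route through the required cells.
Route from 7: up 1 to 3, left 1 to 2, down 2 to 10, right 2 to 12, up 1 to 8 — 7 moves in all.
Check: all required cells visited; 7 ≤ 7 moves.

7 3 2 6 10 11 12 8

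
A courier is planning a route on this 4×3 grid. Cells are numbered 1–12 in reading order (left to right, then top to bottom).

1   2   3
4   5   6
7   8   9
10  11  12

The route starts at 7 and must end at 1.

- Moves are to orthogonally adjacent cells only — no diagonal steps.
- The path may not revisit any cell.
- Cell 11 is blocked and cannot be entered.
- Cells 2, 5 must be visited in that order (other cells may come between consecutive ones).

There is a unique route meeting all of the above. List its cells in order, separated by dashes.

7 - 8 - 9 - 6 - 3 - 2 - 5 - 4 - 1

The waypoints must appear in the order 2, 5, with no cell reused.
Route from 7: right 2 to 9, up 2 to 3, left 1 to 2, down 1 to 5, left 1 to 4, up 1 to 1 — 8 moves in all.
Check: order respected (2 at step 5, 5 at step 6).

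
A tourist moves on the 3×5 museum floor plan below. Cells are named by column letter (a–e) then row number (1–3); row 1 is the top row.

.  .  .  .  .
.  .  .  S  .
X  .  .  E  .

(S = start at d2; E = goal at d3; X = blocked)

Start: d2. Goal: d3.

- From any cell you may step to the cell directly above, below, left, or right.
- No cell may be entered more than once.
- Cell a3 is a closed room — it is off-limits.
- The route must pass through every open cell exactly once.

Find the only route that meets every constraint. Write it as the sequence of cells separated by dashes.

Need to visit all 14 open cells exactly once, starting at d2 and ending at d3.
Route from d2: left 1 to c2, down 1 to c3, left 1 to b3, up 1 to b2, left 1 to a2, up 1 to a1, right 4 to e1, down 2 to e3, left 1 to d3 — 13 moves in all.
Check: all 14 open cells covered.

d2 - c2 - c3 - b3 - b2 - a2 - a1 - b1 - c1 - d1 - e1 - e2 - e3 - d3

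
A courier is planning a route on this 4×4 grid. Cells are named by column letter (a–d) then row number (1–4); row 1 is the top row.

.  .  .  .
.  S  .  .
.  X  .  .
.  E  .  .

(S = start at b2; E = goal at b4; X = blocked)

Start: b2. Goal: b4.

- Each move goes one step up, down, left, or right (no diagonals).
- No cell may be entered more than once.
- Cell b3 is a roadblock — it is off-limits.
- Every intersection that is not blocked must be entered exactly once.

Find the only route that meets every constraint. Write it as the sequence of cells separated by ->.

b2 -> c2 -> c3 -> c4 -> d4 -> d3 -> d2 -> d1 -> c1 -> b1 -> a1 -> a2 -> a3 -> a4 -> b4

Need to visit all 15 open cells exactly once, starting at b2 and ending at b4.
Route from b2: right to c2, 2× down (reaching c4), right to d4, 3× up (reaching d1), 3× left (reaching a1), 3× down (reaching a4), right to b4 — 14 moves in all.
Check: all 15 open cells covered.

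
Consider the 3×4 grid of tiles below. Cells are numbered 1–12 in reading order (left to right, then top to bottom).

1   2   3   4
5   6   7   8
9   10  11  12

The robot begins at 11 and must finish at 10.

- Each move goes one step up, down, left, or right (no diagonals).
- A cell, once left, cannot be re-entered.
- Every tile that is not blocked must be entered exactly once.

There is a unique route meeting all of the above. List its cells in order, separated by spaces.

Need to visit all 12 open cells exactly once, starting at 11 and ending at 10.
Cell 1 has only two open neighbours (5 and 2), so the path must pass straight through it: one of those is the cell it's entered from and the other is where it exits.
Route from 11: right to 12, 2× up (reaching 4), left to 3, down to 7, left to 6, up to 2, left to 1, 2× down (reaching 9), right to 10 — 11 moves in all.
Check: all 12 open cells covered.

11 12 8 4 3 7 6 2 1 5 9 10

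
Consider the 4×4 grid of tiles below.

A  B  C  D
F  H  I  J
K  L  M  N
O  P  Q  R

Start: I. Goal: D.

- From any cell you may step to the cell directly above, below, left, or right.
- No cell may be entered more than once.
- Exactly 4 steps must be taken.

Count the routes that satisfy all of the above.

2

Need simple routes of exactly 4 moves from I to D (Manhattan distance 2, so 1 moves are spent on a detour and 1 undoing it).
Enumerating: I M N J D | I H B C D.
That gives 2 routes.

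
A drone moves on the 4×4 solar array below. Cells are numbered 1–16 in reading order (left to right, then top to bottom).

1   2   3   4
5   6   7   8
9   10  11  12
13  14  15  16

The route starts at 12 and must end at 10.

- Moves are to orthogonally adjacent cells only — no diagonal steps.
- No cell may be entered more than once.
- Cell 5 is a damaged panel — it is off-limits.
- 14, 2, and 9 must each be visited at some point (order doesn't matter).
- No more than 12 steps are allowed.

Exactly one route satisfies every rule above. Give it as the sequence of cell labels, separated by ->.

12 -> 8 -> 4 -> 3 -> 2 -> 6 -> 7 -> 11 -> 15 -> 14 -> 13 -> 9 -> 10

Any route must reach 14, 2, and 9 and still end at 10 within 12 moves, so the order of the required stops is forced.
Route from 12: up 2 to 4, left 2 to 2, down 1 to 6, right 1 to 7, down 2 to 15, left 2 to 13, up 1 to 9, right 1 to 10 — 12 moves in all.
Check: all required cells visited; 12 ≤ 12 moves.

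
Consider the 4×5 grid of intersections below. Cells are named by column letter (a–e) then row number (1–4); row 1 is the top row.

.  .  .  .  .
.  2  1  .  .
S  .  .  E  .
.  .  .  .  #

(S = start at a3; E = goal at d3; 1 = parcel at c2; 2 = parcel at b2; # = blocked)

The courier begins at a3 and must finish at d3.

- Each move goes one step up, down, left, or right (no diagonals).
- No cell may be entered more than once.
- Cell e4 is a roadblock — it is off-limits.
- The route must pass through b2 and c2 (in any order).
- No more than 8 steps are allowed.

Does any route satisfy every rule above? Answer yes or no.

One route that works: a3 → a2 → b2 → c2 → c3 → d3.

yes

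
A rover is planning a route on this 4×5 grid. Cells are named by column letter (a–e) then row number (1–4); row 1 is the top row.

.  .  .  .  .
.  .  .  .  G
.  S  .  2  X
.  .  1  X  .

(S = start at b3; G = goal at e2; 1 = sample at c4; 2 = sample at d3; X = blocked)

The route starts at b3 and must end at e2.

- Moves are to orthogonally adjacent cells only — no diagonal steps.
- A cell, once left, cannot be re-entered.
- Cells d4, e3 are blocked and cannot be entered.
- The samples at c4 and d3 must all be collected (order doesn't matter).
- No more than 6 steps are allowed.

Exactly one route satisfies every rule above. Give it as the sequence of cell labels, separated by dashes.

Any route must reach c4 and d3 and still end at e2 within 6 moves, so the order of the required stops is forced.
Route from b3: down to b4, right to c4, up to c3, right to d3, up to d2, right to e2 — 6 moves in all.
Check: all required cells visited; 6 ≤ 6 moves.

b3 - b4 - c4 - c3 - d3 - d2 - e2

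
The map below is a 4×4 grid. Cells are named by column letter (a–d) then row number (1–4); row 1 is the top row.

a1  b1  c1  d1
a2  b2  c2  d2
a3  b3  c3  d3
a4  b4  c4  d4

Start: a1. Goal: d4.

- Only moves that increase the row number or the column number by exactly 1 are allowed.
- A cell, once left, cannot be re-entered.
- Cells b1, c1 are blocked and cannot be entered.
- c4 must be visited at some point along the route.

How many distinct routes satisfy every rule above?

A right/down-only route from a1 to d4 makes exactly 3 down-moves and 3 right-moves in some order.
With no other constraints that would be C(6,3) = 20 routes.
Split at c4 and multiply the segment counts (each segment already excludes blocked cells): a1→c4: 6; c4→d4: 1; product = 6.
That gives 6 routes.

6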